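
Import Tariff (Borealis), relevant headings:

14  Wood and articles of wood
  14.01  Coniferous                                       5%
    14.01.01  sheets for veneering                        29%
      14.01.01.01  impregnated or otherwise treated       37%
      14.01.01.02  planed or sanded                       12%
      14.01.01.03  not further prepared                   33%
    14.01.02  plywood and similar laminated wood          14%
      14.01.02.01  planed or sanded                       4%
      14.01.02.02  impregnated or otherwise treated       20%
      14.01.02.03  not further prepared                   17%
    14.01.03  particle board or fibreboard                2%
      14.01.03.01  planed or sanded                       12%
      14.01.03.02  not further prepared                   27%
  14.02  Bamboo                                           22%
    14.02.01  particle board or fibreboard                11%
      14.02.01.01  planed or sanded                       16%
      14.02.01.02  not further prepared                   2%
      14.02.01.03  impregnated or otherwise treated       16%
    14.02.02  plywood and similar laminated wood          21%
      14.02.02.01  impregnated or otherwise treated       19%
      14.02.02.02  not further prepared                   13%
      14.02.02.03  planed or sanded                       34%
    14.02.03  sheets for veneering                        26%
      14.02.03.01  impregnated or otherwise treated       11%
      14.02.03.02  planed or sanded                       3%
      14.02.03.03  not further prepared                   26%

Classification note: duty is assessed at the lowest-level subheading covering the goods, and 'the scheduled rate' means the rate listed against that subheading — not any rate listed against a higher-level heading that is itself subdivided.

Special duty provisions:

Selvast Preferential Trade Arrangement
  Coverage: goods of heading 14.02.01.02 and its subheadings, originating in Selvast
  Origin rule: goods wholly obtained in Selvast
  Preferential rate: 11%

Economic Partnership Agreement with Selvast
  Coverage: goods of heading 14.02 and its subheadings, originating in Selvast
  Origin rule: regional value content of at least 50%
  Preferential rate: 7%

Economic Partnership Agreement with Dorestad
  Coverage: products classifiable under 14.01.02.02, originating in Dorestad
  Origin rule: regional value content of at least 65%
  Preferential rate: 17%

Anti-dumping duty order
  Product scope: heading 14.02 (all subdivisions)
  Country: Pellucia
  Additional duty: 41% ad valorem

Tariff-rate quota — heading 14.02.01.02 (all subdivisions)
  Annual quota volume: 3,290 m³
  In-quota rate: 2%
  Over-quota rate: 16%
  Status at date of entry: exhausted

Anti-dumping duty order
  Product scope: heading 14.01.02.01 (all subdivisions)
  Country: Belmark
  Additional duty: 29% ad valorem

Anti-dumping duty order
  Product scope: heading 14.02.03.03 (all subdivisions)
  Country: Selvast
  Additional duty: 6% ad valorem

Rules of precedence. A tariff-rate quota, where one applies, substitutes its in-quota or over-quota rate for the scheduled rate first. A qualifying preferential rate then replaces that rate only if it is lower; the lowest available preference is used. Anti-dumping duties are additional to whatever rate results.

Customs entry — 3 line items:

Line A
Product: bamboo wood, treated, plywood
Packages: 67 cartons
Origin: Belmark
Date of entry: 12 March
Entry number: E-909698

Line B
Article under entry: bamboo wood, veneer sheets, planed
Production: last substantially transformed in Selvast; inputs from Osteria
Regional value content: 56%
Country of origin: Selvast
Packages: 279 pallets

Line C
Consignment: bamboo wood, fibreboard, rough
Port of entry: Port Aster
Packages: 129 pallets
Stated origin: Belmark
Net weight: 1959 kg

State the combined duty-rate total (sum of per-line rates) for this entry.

38%

Line A: bamboo → 14.02; plywood → 14.02.02; treated → 14.02.02.01. Scheduled 19%. No special measure applies. → 19%.
Line B: bamboo → 14.02; veneer sheets → 14.02.03; planed → 14.02.03.02. Scheduled 3%. Selvast agreement on 14.02.01.02: 14.02.03.02 not covered; Selvast agreement on 14.02: RVC ≥ 50% → 7% available; preference 7% not lower than 3% → no reduction. → 3%.
Line C: bamboo → 14.02; fibreboard → 14.02.01; rough → 14.02.01.02. Scheduled 2%. quota on 14.02.01.02 exhausted → over-quota 16%. → 16%.
Sum: 19% + 3% + 16% = 38%.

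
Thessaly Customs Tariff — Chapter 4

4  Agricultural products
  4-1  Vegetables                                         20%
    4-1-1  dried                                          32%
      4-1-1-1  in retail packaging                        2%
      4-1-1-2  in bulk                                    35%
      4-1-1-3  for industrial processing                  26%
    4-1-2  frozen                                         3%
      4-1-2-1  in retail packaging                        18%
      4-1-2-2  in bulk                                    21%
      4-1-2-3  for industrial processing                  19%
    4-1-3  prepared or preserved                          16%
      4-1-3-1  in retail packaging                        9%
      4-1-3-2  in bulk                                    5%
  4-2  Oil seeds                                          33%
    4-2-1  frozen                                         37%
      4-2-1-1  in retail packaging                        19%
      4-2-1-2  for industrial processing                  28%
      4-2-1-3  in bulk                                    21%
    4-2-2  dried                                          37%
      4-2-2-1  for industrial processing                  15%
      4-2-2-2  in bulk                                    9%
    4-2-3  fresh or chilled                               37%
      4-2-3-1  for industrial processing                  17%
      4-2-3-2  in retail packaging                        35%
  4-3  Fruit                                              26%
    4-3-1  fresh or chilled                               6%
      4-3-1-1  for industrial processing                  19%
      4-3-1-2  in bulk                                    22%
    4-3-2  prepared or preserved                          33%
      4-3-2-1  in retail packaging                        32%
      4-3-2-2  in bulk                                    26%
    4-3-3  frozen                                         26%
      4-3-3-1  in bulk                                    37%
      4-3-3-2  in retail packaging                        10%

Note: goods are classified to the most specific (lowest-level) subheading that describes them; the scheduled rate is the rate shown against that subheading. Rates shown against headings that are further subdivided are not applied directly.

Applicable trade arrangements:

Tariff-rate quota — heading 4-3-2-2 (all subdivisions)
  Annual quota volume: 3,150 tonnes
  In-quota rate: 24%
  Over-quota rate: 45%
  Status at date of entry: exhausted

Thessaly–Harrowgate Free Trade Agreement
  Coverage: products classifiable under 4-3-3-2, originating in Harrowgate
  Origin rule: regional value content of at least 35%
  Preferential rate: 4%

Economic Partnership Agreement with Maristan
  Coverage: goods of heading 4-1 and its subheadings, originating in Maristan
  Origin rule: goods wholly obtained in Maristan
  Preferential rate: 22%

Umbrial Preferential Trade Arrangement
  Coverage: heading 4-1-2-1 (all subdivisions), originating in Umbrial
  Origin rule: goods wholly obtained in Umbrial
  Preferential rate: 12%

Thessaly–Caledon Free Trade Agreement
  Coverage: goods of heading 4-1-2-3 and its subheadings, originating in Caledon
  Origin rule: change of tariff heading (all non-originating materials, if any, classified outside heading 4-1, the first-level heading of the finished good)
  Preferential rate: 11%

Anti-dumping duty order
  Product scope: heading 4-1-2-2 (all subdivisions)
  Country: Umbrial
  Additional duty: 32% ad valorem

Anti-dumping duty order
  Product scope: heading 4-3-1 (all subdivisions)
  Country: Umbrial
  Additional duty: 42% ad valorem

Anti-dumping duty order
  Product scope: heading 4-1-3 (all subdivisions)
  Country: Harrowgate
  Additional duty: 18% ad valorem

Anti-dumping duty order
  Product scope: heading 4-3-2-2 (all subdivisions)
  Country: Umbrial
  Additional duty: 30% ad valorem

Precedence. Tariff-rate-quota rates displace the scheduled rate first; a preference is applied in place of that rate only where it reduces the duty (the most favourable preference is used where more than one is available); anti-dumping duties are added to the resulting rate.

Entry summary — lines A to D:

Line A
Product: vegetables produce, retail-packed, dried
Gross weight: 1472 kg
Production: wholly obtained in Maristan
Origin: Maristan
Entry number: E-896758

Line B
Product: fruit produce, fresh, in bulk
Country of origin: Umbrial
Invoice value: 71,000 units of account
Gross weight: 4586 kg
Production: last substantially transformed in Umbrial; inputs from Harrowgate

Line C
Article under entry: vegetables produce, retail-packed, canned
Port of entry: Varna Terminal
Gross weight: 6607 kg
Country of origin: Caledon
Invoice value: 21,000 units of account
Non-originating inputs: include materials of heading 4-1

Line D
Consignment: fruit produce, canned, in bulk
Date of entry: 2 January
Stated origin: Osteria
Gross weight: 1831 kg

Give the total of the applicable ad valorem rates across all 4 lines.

Line A: vegetables → 4-1; dried → 4-1-1; retail-packed → 4-1-1-1. Scheduled 2%. Maristan agreement on 4-1: wholly obtained → 22% available; preference 22% not lower than 2% → no reduction. → 2%.
Line B: fruit → 4-3; fresh → 4-3-1; in bulk → 4-3-1-2. Scheduled 22%. Umbrial agreement on 4-1-2-1: 4-3-1-2 not covered; anti-dumping (Umbrial, 4-3-1): +42%; total 22% + 42% = 64%. → 64%.
Line C: vegetables → 4-1; canned → 4-1-3; retail-packed → 4-1-3-1. Scheduled 9%. Caledon agreement on 4-1-2-3: 4-1-3-1 not covered. → 9%.
Line D: fruit → 4-3; canned → 4-3-2; in bulk → 4-3-2-2. Scheduled 26%. quota on 4-3-2-2 exhausted → over-quota 45%. → 45%.
Sum: 2% + 64% + 9% + 45% = 120%.

120%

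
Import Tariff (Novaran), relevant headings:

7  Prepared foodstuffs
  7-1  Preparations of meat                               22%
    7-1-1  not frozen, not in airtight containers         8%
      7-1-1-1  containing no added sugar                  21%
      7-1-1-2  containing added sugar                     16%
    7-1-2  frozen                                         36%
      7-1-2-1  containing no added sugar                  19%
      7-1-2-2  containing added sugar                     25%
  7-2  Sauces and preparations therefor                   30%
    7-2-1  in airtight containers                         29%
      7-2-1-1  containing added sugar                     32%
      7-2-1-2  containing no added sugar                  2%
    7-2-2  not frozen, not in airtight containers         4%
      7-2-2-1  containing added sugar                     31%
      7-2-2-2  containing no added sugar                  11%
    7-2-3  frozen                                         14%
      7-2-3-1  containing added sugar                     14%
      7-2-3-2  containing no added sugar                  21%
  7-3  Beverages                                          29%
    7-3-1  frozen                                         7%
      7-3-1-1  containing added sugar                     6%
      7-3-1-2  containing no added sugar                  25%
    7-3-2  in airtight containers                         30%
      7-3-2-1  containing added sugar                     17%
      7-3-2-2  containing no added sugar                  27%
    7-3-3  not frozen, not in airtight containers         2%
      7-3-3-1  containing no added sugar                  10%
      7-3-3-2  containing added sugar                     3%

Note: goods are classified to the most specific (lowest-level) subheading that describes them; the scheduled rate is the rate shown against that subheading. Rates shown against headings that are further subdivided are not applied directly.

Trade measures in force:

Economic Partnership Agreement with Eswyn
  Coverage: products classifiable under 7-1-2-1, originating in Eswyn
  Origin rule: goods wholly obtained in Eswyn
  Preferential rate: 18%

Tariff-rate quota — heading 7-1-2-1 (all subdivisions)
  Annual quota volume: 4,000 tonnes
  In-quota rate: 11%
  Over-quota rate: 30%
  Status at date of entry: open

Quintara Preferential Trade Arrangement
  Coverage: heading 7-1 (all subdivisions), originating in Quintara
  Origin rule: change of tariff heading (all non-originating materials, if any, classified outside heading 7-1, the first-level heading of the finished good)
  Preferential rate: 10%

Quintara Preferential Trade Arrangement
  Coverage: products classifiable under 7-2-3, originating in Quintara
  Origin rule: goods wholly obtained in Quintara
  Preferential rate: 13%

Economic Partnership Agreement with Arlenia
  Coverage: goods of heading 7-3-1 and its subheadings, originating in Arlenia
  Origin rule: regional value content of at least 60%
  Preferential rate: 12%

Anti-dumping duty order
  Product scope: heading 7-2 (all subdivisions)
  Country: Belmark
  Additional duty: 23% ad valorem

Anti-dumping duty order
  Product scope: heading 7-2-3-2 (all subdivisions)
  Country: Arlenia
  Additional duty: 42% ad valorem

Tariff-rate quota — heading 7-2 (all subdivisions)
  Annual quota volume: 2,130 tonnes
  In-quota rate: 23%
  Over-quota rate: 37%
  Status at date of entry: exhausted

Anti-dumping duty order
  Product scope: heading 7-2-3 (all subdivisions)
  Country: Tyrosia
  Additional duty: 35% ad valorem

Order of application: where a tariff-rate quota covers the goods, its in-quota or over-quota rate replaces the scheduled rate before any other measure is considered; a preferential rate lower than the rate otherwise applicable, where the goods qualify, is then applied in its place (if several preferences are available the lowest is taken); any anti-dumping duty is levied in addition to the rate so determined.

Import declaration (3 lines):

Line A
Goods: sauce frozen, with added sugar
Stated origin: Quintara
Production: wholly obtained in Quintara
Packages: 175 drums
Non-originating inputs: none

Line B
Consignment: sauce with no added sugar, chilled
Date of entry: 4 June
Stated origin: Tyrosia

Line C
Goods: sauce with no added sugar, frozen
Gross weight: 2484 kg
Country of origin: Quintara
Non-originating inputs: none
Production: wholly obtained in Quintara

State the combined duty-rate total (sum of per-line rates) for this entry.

Line A: sauce → 7-2; frozen → 7-2-3; with added sugar → 7-2-3-1. Scheduled 14%. quota on 7-2 exhausted → over-quota 37%; Quintara agreement on 7-1: 7-2-3-1 not covered; Quintara agreement on 7-2-3: wholly obtained → 13% available; preferential 13%. → 13%.
Line B: sauce → 7-2; chilled → 7-2-2; with no added sugar → 7-2-2-2. Scheduled 11%. quota on 7-2 exhausted → over-quota 37%. → 37%.
Line C: sauce → 7-2; frozen → 7-2-3; with no added sugar → 7-2-3-2. Scheduled 21%. quota on 7-2 exhausted → over-quota 37%; Quintara agreement on 7-1: 7-2-3-2 not covered; Quintara agreement on 7-2-3: wholly obtained → 13% available; preferential 13%. → 13%.
Sum: 13% + 37% + 13% = 63%.

63%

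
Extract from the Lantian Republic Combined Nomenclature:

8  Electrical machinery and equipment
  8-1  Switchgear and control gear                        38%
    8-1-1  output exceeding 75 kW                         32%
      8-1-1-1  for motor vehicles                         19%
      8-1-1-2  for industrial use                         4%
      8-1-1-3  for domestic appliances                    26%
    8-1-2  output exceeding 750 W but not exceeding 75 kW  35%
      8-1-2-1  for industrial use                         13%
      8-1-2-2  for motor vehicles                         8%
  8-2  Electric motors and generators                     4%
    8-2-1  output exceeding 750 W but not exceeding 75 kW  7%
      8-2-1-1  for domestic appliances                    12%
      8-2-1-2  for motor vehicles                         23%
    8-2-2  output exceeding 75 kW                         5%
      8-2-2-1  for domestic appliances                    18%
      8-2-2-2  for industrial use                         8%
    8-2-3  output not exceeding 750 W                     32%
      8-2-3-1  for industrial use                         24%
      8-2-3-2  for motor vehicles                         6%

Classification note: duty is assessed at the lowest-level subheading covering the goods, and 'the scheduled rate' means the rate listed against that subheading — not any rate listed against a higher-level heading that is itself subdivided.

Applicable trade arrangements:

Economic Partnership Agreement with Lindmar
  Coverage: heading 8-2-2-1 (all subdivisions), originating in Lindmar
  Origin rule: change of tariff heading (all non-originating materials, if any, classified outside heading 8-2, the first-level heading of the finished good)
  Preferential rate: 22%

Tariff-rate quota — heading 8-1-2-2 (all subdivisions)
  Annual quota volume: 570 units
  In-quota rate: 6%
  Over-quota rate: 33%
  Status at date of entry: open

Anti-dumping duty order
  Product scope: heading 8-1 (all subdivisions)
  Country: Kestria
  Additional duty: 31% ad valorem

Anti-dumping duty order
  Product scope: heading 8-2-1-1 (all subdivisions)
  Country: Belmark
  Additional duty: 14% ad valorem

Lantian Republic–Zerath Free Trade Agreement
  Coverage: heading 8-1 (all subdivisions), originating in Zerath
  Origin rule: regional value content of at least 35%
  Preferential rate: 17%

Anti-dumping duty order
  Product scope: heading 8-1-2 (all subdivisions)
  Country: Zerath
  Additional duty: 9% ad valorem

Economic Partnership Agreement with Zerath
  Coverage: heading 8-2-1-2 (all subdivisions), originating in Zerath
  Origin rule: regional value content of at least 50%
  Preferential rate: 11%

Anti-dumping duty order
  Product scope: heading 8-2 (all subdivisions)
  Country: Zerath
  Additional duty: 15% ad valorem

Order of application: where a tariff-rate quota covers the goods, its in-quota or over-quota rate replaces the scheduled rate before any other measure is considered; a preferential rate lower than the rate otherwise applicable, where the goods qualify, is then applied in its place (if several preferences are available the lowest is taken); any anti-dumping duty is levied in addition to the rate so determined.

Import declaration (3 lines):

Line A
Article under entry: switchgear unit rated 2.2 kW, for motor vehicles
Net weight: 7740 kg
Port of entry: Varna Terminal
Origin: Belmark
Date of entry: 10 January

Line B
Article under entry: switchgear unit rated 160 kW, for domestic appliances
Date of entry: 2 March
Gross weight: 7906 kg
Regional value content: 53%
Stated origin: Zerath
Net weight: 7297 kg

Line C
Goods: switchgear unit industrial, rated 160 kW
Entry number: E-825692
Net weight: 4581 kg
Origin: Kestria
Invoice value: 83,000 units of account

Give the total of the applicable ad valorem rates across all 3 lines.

58%

Line A: switchgear unit → 8-1; rated 2.2 kW → 8-1-2; for motor vehicles → 8-1-2-2. Scheduled 8%. quota on 8-1-2-2 open → in-quota 6%. → 6%.
Line B: switchgear unit → 8-1; rated 160 kW → 8-1-1; for domestic appliances → 8-1-1-3. Scheduled 26%. Zerath agreement on 8-1: RVC ≥ 35% → 17% available; Zerath agreement on 8-2-1-2: 8-1-1-3 not covered; preferential 17%. → 17%.
Line C: switchgear unit → 8-1; rated 160 kW → 8-1-1; industrial → 8-1-1-2. Scheduled 4%. anti-dumping (Kestria, 8-1): +31%; total 4% + 31% = 35%. → 35%.
Sum: 6% + 17% + 35% = 58%.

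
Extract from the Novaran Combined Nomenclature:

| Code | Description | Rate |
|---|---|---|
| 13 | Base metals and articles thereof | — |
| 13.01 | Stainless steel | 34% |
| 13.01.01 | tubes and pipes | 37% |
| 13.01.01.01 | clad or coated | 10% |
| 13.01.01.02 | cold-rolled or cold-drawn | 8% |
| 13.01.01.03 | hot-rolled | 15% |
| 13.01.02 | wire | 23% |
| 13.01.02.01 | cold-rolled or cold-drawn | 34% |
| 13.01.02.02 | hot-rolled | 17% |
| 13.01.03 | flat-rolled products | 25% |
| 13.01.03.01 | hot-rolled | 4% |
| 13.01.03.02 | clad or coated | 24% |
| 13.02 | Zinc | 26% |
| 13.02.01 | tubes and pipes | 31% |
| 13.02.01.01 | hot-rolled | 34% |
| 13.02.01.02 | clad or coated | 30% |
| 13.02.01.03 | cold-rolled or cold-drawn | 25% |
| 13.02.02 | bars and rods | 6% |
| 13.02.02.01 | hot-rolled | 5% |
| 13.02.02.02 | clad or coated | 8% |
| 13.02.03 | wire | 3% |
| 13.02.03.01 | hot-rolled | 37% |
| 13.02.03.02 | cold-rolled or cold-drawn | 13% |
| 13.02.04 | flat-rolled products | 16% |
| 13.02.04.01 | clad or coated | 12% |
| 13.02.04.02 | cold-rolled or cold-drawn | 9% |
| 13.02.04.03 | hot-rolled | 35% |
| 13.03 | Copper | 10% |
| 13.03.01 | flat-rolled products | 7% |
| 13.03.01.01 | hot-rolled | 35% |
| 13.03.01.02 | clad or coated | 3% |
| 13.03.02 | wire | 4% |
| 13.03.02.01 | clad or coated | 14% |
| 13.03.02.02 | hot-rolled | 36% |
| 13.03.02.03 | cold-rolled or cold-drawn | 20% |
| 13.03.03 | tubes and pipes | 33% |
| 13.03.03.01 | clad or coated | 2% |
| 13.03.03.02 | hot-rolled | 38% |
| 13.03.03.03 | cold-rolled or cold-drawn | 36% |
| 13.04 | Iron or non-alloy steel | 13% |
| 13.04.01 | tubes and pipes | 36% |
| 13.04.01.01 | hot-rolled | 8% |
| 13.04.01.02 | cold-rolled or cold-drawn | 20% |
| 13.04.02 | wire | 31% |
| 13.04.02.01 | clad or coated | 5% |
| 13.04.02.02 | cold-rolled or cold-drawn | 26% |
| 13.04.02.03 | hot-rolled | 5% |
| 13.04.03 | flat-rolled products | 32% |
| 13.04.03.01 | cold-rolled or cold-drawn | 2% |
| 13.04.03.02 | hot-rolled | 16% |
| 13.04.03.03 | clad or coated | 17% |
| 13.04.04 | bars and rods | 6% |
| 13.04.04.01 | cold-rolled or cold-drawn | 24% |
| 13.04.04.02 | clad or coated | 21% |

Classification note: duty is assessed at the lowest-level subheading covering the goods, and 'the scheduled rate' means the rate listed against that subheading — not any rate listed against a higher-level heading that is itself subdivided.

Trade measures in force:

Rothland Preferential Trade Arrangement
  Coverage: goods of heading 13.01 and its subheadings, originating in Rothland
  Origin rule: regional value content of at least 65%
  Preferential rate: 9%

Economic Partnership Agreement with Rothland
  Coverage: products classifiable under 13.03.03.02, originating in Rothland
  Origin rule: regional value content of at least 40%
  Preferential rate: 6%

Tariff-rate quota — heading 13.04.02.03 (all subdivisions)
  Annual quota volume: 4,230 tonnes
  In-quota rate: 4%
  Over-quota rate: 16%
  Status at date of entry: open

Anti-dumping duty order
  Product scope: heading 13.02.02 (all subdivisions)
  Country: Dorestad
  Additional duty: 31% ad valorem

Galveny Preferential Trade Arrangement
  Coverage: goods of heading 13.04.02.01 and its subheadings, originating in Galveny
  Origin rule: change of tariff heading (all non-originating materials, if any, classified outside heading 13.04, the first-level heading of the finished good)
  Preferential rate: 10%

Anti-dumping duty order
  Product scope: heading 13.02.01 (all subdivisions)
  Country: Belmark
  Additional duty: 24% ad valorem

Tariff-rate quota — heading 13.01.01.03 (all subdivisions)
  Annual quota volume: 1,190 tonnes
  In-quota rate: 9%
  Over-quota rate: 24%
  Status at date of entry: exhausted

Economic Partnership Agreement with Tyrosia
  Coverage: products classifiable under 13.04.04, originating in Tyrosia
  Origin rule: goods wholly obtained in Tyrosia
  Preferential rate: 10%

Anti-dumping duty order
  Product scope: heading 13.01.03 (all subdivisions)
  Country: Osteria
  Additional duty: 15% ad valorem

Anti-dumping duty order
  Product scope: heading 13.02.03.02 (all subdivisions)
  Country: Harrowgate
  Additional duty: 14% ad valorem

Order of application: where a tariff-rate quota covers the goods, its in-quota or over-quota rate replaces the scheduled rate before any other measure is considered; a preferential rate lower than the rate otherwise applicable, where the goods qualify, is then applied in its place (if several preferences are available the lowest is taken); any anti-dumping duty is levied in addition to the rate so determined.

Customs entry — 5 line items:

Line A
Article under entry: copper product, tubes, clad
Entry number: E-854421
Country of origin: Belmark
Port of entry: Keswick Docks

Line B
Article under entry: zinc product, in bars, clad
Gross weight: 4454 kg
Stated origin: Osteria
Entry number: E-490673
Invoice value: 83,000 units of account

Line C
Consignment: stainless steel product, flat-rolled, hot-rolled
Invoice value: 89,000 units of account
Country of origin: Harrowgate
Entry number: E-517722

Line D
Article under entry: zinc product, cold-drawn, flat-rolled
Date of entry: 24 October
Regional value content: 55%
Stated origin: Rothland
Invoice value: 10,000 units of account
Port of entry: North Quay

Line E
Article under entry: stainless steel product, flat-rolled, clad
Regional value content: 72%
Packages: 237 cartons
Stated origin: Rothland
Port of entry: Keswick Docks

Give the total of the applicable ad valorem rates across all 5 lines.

32%

Line A: copper → 13.03; tubes → 13.03.03; clad → 13.03.03.01. Scheduled 2%. No special measure applies. → 2%.
Line B: zinc → 13.02; in bars → 13.02.02; clad → 13.02.02.02. Scheduled 8%. No special measure applies. → 8%.
Line C: stainless steel → 13.01; flat-rolled → 13.01.03; hot-rolled → 13.01.03.01. Scheduled 4%. No special measure applies. → 4%.
Line D: zinc → 13.02; flat-rolled → 13.02.04; cold-drawn → 13.02.04.02. Scheduled 9%. Rothland agreement on 13.01: 13.02.04.02 not covered; Rothland agreement on 13.03.03.02: 13.02.04.02 not covered. → 9%.
Line E: stainless steel → 13.01; flat-rolled → 13.01.03; clad → 13.01.03.02. Scheduled 24%. Rothland agreement on 13.01: RVC ≥ 65% → 9% available; Rothland agreement on 13.03.03.02: 13.01.03.02 not covered; preferential 9%. → 9%.
Sum: 2% + 8% + 4% + 9% + 9% = 32%.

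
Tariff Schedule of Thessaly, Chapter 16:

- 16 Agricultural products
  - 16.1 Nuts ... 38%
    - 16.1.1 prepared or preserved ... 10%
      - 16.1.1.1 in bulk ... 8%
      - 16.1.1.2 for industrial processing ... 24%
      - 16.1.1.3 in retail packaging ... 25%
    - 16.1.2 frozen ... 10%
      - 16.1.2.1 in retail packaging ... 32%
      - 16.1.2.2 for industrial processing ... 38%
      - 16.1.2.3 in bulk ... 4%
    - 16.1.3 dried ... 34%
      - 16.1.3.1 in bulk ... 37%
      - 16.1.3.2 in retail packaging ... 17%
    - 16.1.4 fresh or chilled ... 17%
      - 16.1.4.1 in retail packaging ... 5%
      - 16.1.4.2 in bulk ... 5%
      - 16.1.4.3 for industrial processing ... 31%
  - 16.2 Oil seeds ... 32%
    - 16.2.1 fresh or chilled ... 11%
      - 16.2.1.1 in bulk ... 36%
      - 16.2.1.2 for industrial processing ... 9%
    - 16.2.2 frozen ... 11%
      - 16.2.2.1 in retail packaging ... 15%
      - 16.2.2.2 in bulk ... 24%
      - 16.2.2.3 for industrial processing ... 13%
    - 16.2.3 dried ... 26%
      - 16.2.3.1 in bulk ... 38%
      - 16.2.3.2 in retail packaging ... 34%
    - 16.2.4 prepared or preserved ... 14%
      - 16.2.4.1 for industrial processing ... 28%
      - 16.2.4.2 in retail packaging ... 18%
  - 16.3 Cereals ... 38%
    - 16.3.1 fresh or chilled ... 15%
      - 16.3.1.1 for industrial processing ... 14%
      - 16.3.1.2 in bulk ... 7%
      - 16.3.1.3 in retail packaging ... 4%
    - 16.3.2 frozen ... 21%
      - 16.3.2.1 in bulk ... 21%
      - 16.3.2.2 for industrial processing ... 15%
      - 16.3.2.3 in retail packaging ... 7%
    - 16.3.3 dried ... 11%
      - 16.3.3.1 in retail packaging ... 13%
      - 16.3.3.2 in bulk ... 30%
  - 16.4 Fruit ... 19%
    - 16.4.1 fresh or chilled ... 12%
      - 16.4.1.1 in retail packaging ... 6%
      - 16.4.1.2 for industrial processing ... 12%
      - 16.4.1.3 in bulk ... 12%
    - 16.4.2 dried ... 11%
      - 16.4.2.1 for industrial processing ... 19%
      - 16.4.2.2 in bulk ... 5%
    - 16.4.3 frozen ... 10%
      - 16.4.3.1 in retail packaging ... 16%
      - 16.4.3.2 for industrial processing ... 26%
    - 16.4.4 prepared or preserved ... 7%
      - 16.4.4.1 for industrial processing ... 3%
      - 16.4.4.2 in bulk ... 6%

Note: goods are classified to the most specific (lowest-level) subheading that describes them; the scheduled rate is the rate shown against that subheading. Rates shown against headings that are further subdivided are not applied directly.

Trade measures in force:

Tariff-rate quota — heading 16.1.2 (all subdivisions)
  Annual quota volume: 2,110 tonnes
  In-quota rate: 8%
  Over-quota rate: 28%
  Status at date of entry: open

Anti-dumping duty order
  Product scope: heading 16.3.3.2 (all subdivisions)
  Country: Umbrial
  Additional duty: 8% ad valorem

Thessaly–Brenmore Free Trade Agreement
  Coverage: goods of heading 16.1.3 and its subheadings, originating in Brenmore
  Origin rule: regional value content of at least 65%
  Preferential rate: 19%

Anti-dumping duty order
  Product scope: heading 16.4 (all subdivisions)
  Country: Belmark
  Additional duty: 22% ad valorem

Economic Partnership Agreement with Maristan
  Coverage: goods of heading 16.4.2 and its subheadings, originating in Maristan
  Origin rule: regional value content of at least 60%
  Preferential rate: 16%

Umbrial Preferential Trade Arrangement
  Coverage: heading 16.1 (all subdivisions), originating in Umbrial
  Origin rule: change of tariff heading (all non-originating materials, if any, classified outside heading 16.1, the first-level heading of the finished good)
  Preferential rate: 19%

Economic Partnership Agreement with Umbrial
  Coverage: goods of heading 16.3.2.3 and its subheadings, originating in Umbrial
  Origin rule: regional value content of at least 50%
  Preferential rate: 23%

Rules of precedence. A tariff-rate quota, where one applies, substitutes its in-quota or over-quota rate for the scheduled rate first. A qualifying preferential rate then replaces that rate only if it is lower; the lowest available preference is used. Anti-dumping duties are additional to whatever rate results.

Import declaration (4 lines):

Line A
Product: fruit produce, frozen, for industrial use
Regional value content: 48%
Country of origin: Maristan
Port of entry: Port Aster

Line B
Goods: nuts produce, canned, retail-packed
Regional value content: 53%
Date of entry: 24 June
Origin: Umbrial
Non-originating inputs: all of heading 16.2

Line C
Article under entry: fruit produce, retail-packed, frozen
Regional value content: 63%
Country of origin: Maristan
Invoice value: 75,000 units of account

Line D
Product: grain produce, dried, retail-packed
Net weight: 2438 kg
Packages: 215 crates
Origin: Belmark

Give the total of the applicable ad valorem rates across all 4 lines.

74%

Line A: fruit → 16.4; frozen → 16.4.3; for industrial use → 16.4.3.2. Scheduled 26%. Maristan agreement on 16.4.2: 16.4.3.2 not covered. → 26%.
Line B: nuts → 16.1; canned → 16.1.1; retail-packed → 16.1.1.3. Scheduled 25%. Umbrial agreement on 16.1: CTH met → 19% available; Umbrial agreement on 16.3.2.3: 16.1.1.3 not covered; preferential 19%. → 19%.
Line C: fruit → 16.4; frozen → 16.4.3; retail-packed → 16.4.3.1. Scheduled 16%. Maristan agreement on 16.4.2: 16.4.3.1 not covered. → 16%.
Line D: grain → 16.3; dried → 16.3.3; retail-packed → 16.3.3.1. Scheduled 13%. No special measure applies. → 13%.
Sum: 26% + 19% + 16% + 13% = 74%.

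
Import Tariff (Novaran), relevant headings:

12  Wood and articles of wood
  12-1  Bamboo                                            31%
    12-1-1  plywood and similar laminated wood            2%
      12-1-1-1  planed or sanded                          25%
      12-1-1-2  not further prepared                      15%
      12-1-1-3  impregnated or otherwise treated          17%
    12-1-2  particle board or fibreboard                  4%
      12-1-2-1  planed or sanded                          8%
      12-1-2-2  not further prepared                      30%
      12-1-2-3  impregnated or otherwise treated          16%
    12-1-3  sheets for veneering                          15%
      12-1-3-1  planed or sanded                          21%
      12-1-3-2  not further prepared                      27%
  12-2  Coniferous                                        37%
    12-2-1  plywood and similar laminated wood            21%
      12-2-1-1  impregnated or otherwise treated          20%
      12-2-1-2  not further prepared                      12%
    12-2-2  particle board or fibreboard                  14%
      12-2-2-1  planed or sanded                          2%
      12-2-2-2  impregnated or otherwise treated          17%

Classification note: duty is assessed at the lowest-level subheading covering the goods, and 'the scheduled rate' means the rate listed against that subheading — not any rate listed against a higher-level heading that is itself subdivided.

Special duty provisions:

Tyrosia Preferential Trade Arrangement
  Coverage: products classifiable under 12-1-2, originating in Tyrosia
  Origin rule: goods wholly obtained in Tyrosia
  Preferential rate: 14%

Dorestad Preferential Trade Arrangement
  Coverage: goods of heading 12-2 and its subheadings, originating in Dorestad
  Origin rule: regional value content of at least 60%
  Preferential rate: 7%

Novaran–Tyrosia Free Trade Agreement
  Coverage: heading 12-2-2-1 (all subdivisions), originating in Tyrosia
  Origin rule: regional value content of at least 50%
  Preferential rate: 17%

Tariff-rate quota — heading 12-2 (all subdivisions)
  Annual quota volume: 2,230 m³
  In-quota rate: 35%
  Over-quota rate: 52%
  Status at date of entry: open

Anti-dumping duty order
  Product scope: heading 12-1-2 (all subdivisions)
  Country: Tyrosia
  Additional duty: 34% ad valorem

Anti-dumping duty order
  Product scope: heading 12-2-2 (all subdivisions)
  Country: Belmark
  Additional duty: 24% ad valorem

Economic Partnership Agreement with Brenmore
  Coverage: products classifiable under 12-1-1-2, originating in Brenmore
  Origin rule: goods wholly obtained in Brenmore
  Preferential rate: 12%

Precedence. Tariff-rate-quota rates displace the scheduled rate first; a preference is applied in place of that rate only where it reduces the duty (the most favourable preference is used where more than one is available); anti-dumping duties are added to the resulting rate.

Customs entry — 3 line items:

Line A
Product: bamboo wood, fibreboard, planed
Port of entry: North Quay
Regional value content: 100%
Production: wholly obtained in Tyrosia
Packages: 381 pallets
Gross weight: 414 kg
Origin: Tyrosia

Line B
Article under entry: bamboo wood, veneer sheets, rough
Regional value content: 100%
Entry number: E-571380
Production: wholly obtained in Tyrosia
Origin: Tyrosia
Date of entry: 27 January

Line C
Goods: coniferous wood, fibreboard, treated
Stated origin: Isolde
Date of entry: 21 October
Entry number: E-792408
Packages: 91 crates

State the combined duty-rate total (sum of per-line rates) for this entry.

104%

Line A: bamboo → 12-1; fibreboard → 12-1-2; planed → 12-1-2-1. Scheduled 8%. Tyrosia agreement on 12-1-2: wholly obtained → 14% available; Tyrosia agreement on 12-2-2-1: 12-1-2-1 not covered; preference 14% not lower than 8% → no reduction; anti-dumping (Tyrosia, 12-1-2): +34%; total 8% + 34% = 42%. → 42%.
Line B: bamboo → 12-1; veneer sheets → 12-1-3; rough → 12-1-3-2. Scheduled 27%. Tyrosia agreement on 12-1-2: 12-1-3-2 not covered; Tyrosia agreement on 12-2-2-1: 12-1-3-2 not covered. → 27%.
Line C: coniferous → 12-2; fibreboard → 12-2-2; treated → 12-2-2-2. Scheduled 17%. quota on 12-2 open → in-quota 35%. → 35%.
Sum: 42% + 27% + 35% = 104%.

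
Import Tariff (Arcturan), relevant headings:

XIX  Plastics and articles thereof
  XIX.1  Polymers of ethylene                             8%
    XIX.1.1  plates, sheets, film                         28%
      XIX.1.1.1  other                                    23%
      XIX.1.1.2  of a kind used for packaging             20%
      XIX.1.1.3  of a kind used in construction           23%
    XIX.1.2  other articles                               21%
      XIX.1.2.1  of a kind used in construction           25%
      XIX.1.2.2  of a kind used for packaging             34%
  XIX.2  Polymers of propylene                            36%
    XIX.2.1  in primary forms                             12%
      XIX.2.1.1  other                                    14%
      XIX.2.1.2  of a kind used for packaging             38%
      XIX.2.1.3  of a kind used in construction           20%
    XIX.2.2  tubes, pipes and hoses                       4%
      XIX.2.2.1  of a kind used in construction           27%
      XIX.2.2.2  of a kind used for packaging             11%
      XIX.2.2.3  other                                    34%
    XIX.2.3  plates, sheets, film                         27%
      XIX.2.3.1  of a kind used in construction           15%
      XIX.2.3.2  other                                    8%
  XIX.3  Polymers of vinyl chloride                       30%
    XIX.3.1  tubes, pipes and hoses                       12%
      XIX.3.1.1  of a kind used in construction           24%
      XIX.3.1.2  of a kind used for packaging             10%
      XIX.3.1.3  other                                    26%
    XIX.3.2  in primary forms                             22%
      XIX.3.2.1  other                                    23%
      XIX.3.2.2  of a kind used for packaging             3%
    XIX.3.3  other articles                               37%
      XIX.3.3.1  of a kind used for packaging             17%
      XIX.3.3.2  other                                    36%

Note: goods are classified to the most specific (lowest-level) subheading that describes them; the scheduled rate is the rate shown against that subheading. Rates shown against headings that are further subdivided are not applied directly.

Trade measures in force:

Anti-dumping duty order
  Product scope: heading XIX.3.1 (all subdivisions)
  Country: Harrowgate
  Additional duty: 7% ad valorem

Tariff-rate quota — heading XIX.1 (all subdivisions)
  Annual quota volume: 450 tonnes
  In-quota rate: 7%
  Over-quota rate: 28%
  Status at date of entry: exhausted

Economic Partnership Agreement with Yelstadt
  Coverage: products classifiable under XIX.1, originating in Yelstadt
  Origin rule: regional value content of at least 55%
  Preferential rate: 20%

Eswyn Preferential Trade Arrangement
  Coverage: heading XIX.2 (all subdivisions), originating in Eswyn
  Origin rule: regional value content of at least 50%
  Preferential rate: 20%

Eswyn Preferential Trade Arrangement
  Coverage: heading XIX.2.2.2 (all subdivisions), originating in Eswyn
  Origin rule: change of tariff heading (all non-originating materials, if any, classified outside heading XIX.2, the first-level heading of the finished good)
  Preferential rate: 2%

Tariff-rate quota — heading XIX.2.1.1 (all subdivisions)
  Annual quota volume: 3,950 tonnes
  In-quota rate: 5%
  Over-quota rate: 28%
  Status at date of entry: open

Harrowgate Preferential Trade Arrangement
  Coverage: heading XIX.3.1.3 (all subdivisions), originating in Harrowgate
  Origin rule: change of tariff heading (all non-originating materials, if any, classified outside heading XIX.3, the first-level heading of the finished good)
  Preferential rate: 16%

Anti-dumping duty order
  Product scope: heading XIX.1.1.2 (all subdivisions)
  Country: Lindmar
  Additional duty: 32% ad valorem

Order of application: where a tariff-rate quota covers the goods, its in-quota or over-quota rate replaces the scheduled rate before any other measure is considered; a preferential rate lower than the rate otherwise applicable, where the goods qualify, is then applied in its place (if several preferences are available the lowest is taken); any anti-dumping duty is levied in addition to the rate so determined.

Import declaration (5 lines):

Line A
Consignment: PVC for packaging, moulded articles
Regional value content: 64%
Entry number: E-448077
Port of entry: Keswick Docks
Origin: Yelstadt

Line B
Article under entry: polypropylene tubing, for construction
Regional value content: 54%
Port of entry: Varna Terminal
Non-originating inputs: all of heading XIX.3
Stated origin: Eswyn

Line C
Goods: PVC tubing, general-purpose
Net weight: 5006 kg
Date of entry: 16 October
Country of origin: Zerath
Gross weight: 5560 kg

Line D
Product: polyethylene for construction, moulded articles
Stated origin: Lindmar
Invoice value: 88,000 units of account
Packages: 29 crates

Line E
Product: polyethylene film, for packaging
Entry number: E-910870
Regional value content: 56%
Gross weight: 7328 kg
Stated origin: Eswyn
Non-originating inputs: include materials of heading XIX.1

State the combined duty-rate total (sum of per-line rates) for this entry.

Line A: PVC → XIX.3; moulded articles → XIX.3.3; for packaging → XIX.3.3.1. Scheduled 17%. Yelstadt agreement on XIX.1: XIX.3.3.1 not covered. → 17%.
Line B: polypropylene → XIX.2; tubing → XIX.2.2; for construction → XIX.2.2.1. Scheduled 27%. Eswyn agreement on XIX.2: RVC ≥ 50% → 20% available; Eswyn agreement on XIX.2.2.2: XIX.2.2.1 not covered; preferential 20%. → 20%.
Line C: PVC → XIX.3; tubing → XIX.3.1; general-purpose → XIX.3.1.3. Scheduled 26%. No special measure applies. → 26%.
Line D: polyethylene → XIX.1; moulded articles → XIX.1.2; for construction → XIX.1.2.1. Scheduled 25%. quota on XIX.1 exhausted → over-quota 28%. → 28%.
Line E: polyethylene → XIX.1; film → XIX.1.1; for packaging → XIX.1.1.2. Scheduled 20%. quota on XIX.1 exhausted → over-quota 28%; Eswyn agreement on XIX.2: XIX.1.1.2 not covered; Eswyn agreement on XIX.2.2.2: XIX.1.1.2 not covered. → 28%.
Sum: 17% + 20% + 26% + 28% + 28% = 119%.

119%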